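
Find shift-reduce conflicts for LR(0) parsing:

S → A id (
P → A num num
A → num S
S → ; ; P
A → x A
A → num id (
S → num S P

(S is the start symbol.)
Yes — I11: [A → num S .] vs [A → . num S]

Augment with S' → S and build the canonical LR(0) collection (I0 = CLOSURE({[S' → . S]}), then GOTO on every symbol after a dot until no new states appear). It has 20 states:
  I0: { [A → . num S], [A → . num id (], [A → . x A], [S → . ; ; P], [S → . A id (], [S → . num S P], [S' → . S] }  — shift
  I1: { [S → ; . ; P] }  — shift
  I2: { [S → A . id (] }  — shift
  I3: { [S' → S .] }  — accept
  I4: { [A → . num S], [A → . num id (], [A → . x A], [A → num . S], [A → num . id (], [S → . ; ; P], [S → . A id (], [S → . num S P], [S → num . S P] }  — shift
  I5: { [A → . num S], [A → . num id (], [A → . x A], [A → x . A] }  — shift
  I6: { [A → x A .] }  — reduce
  I7: { [A → . num S], [A → . num id (], [A → . x A], [A → num . S], [A → num . id (], [S → . ; ; P], [S → . A id (], [S → . num S P] }  — shift
  I8: { [A → num S .] }  — reduce
  I9: { [A → num id . (] }  — shift
  I10: { [A → num id ( .] }  — reduce
  I11: { [A → . num S], [A → . num id (], [A → . x A], [A → num S .], [P → . A num num], [S → num S . P] }  — shift, reduce
  I12: { [P → A . num num] }  — shift
  I13: { [S → num S P .] }  — reduce
  I14: { [P → A num . num] }  — shift
  I15: { [P → A num num .] }  — reduce
  I16: { [S → A id . (] }  — shift
  I17: { [S → A id ( .] }  — reduce
  I18: { [A → . num S], [A → . num id (], [A → . x A], [P → . A num num], [S → ; ; . P] }  — shift
  I19: { [S → ; ; P .] }  — reduce

I11 contains reduce item [A → num S .] and shift items [A → . num S], [A → . num id (], [A → . x A] — shift-reduce conflict.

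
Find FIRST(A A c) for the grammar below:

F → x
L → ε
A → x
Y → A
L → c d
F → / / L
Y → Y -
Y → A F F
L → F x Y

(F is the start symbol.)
{ 'x' }

FIRST sets of the non-terminals involved (from the grammar, by fixed-point iteration):
  FIRST(A) = { 'x' }

To compute FIRST(A A c), process the symbols left to right:
Symbol A is a non-terminal. Add FIRST(A) \ {ε} = { 'x' }
A is not nullable (ε ∉ FIRST(A)), so stop here.
FIRST(A A c) = { 'x' }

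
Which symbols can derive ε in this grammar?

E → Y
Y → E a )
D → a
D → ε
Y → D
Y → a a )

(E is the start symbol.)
A non-terminal is nullable if it can derive ε (the empty string): either it has an ε-production, or it has a production whose right-hand side consists entirely of nullable non-terminals.

ε-productions: D → ε
So D is immediately nullable.
Y → D: every symbol on the right is nullable, so Y is nullable too.
E → Y: every symbol on the right is nullable, so E is nullable too.
Every non-terminal is now nullable.
Nullable = { 'D', 'E', 'Y' }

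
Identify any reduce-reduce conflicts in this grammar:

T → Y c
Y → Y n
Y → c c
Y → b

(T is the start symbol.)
A reduce-reduce conflict occurs when an LR(0) state has two complete items [A → α .] and [B → β .] — both call for a reduction, and with no lookahead the parser cannot choose between them.

Augment with T' → T and build the canonical LR(0) collection (I0 = CLOSURE({[T' → . T]}), then GOTO on every symbol after a dot until no new states appear). It has 8 states:
  I0: { [T → . Y c], [T' → . T], [Y → . Y n], [Y → . b], [Y → . c c] }  — shift
  I1: { [T' → T .] }  — accept
  I2: { [T → Y . c], [Y → Y . n] }  — shift
  I3: { [Y → b .] }  — reduce
  I4: { [Y → c . c] }  — shift
  I5: { [Y → c c .] }  — reduce
  I6: { [T → Y c .] }  — reduce
  I7: { [Y → Y n .] }  — reduce

No state contains more than one complete item.

Answer: No reduce-reduce conflicts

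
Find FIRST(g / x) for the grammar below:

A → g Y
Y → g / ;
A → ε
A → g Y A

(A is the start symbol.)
To compute FIRST(g / x), process the symbols left to right:
Symbol g is a terminal. Add 'g' and stop.
FIRST(g / x) = { 'g' }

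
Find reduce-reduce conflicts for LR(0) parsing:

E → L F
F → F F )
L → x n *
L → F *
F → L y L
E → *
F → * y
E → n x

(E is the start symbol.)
No reduce-reduce conflicts

A reduce-reduce conflict occurs when an LR(0) state has two complete items [A → α .] and [B → β .] — both call for a reduction, and with no lookahead the parser cannot choose between them.

Augment with E' → E and build the canonical LR(0) collection (I0 = CLOSURE({[E' → . E]}), then GOTO on every symbol after a dot until no new states appear). It has 19 states:
  I0: { [E → . *], [E → . L F], [E → . n x], [E' → . E], [F → . * y], [F → . F F )], [F → . L y L], [L → . F *], [L → . x n *] }  — shift
  I1: { [E → * .], [F → * . y] }  — shift, reduce
  I2: { [E' → E .] }  — accept
  I3: { [F → . * y], [F → . F F )], [F → . L y L], [F → F . F )], [L → . F *], [L → . x n *], [L → F . *] }  — shift
  I4: { [E → L . F], [F → . * y], [F → . F F )], [F → . L y L], [F → L . y L], [L → . F *], [L → . x n *] }  — shift
  I5: { [E → n . x] }  — shift
  I6: { [L → x . n *] }  — shift
  I7: { [L → x n . *] }  — shift
  I8: { [L → x n * .] }  — reduce
  I9: { [E → n x .] }  — reduce
  I10: { [F → * . y] }  — shift
  I11: { [E → L F .], [F → . * y], [F → . F F )], [F → . L y L], [F → F . F )], [L → . F *], [L → . x n *], [L → F . *] }  — shift, reduce
  I12: { [F → L . y L] }  — shift
  I13: { [F → . * y], [F → . F F )], [F → . L y L], [F → L y . L], [L → . F *], [L → . x n *] }  — shift
  I14: { [F → L . y L], [F → L y L .] }  — shift, reduce
  I15: { [F → * . y], [L → F * .] }  — shift, reduce
  I16: { [F → . * y], [F → . F F )], [F → . L y L], [F → F . F )], [F → F F . )], [L → . F *], [L → . x n *], [L → F . *] }  — shift
  I17: { [F → F F ) .] }  — reduce
  I18: { [F → * y .] }  — reduce

No state contains more than one complete item.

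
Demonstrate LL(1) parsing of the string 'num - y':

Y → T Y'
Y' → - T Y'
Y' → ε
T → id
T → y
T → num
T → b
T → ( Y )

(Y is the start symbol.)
LL(1) parsing maintains a stack (initially the start symbol over $) and the input. At each step: if the stack top is a terminal, match it against the current input token; if it is a non-terminal N, replace it with the RHS of M[N, lookahead] (the unique production whose predict set contains the lookahead).

Stack is shown with the top on the left.

Stack     Input      Action
---------------------------
Y $       num - y $  output Y → T Y'
T Y' $    num - y $  output T → num
num Y' $  num - y $  match 'num'
Y' $      - y $      output Y' → - T Y'
- T Y' $  - y $      match '-'
T Y' $    y $        output T → y
y Y' $    y $        match 'y'
Y' $      $          output Y' → ε
$         $          accept

The string is accepted.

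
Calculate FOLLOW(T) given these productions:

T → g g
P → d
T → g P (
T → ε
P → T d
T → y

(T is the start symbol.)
T is the start symbol, so $ ∈ FOLLOW(T).
In P → T d: T is followed by d, add FIRST(d) \ {ε} = { 'd' }

Taking the union: FOLLOW(T) = { $, 'd' }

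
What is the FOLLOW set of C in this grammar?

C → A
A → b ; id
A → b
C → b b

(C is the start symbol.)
C is the start symbol, so $ ∈ FOLLOW(C).
C does not occur on any right-hand side.

Taking the union: FOLLOW(C) = { $ }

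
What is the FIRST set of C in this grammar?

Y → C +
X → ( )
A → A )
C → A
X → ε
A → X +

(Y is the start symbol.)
{ '(', '+' }

To compute FIRST(C), examine every production with C on the left-hand side, reading each right-hand side left to right until a non-nullable symbol is reached.

FIRST sets of the other non-terminals involved (by the same procedure, iterated to a fixed point):
  FIRST(A) = { '(', '+' }

From C → A:
  - A is a non-terminal: add FIRST(A) \ {ε} = { '(', '+' }
    A is not nullable, so stop

Collecting: FIRST(C) = { '(', '+' }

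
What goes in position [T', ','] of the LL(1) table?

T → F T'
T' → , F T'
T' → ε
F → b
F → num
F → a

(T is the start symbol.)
To find M[T', ','], we find productions for T' where ',' is in the predict set (PREDICT(N → α) = (FIRST(α) \ {ε}) ∪ (FOLLOW(N) if α ⇒* ε)).

Relevant sets:
  FOLLOW(T') = { $ }

T' → , F T': PREDICT = { ',' }
  ',' is in predict set, so this production goes in M[T', ',']
T' → ε: PREDICT = { $ }

M[T', ','] = T' → , F T'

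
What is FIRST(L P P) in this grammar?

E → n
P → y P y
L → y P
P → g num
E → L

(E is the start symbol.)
FIRST sets of the non-terminals involved (from the grammar, by fixed-point iteration):
  FIRST(L) = { 'y' }

To compute FIRST(L P P), process the symbols left to right:
Symbol L is a non-terminal. Add FIRST(L) \ {ε} = { 'y' }
L is not nullable (ε ∉ FIRST(L)), so stop here.
FIRST(L P P) = { 'y' }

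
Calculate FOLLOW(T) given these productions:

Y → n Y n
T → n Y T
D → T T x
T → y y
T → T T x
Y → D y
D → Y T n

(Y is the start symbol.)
{ 'n', 'x', 'y' }

To compute FOLLOW(T), find every occurrence of T on a right-hand side N → α T β: add FIRST(β) \ {ε}, and if β is empty or nullable also add FOLLOW(N). Iterate to a fixed point.

In T → n Y T: T is at the end; this adds FOLLOW(T) to itself — nothing new
In D → T T x: T is followed by T x, add FIRST(T x) \ {ε} = { 'n', 'y' }
In D → T T x: T is followed by x, add FIRST(x) \ {ε} = { 'x' }
In T → T T x: T is followed by T x, add FIRST(T x) \ {ε} = { 'n', 'y' }
In T → T T x: T is followed by x, add FIRST(x) \ {ε} = { 'x' }
In D → Y T n: T is followed by n, add FIRST(n) \ {ε} = { 'n' }

Taking the union: FOLLOW(T) = { 'n', 'x', 'y' }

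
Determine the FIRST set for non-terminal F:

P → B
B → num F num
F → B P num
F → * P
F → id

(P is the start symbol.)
{ '*', 'id', 'num' }

FIRST sets of the other non-terminals involved (by the same procedure, iterated to a fixed point):
  FIRST(B) = { 'num' }

From F → B P num:
  - B is a non-terminal: add FIRST(B) \ {ε} = { 'num' }
    B is not nullable, so stop
From F → * P:
  - '*' is a terminal: add '*' and stop
From F → id:
  - id is a terminal: add 'id' and stop

Collecting: FIRST(F) = { '*', 'id', 'num' }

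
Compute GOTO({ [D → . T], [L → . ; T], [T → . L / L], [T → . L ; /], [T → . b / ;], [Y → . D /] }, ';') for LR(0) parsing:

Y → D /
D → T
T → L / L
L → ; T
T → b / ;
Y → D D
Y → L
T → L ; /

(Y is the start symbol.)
GOTO(I, ';') = CLOSURE({ [A → αX.β] : [A → α.Xβ] ∈ I, X = ';' })

Items with dot before ';', with the dot advanced:
  [L → . ; T] → [L → ; . T]
Closure of the advanced items:
  [L → ; . T] has the dot before T: add [T → . L / L], [T → . b / ;], [T → . L ; /]
  [T → . L / L] has the dot before L: add [L → . ; T]

GOTO = { [L → . ; T], [L → ; . T], [T → . L / L], [T → . L ; /], [T → . b / ;] }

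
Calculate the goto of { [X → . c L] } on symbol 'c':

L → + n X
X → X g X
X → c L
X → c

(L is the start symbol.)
{ [L → . + n X], [X → c . L] }

GOTO(I, 'c') = CLOSURE({ [A → αX.β] : [A → α.Xβ] ∈ I, X = 'c' })

Items with dot before 'c', with the dot advanced:
  [X → . c L] → [X → c . L]
Closure of the advanced items:
  [X → c . L] has the dot before L: add [L → . + n X]

GOTO = { [L → . + n X], [X → c . L] }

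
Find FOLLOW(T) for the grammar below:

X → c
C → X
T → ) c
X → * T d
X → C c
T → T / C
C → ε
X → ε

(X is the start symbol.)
In X → * T d: T is followed by d, add FIRST(d) \ {ε} = { 'd' }
In T → T / C: T is followed by '/' C, add FIRST('/' C) \ {ε} = { '/' }

Taking the union: FOLLOW(T) = { '/', 'd' }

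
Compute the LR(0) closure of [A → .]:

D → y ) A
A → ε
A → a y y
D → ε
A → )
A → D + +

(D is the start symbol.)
Start with: [A → .]
The dot is at the end, so nothing is added.

CLOSURE = { [A → .] }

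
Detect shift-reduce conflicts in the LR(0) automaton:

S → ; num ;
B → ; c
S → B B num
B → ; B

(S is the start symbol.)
Augment with S' → S and build the canonical LR(0) collection (I0 = CLOSURE({[S' → . S]}), then GOTO on every symbol after a dot until no new states appear). It has 11 states:
  I0: { [B → . ; B], [B → . ; c], [S → . ; num ;], [S → . B B num], [S' → . S] }  — shift
  I1: { [B → . ; B], [B → . ; c], [B → ; . B], [B → ; . c], [S → ; . num ;] }  — shift
  I2: { [B → . ; B], [B → . ; c], [S → B . B num] }  — shift
  I3: { [S' → S .] }  — accept
  I4: { [B → . ; B], [B → . ; c], [B → ; . B], [B → ; . c] }  — shift
  I5: { [S → B B . num] }  — shift
  I6: { [S → B B num .] }  — reduce
  I7: { [B → ; B .] }  — reduce
  I8: { [B → ; c .] }  — reduce
  I9: { [S → ; num . ;] }  — shift
  I10: { [S → ; num ; .] }  — reduce

No state contains both a complete item and a shift item.

Answer: No shift-reduce conflicts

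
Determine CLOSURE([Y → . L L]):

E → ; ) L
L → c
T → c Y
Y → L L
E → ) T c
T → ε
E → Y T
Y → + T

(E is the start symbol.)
{ [L → . c], [Y → . L L] }

To compute CLOSURE, for each item [A → α.Bβ] where B is a non-terminal, add [B → .γ] for all productions B → γ; repeat for the newly added items until nothing changes.

Start with: [Y → . L L]
  [Y → . L L] has the dot before L: add [L → . c]
No further items can be added.

CLOSURE = { [L → . c], [Y → . L L] }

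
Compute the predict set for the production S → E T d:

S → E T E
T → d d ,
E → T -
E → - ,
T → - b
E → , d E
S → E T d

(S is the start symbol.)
{ ',', '-', 'd' }

PREDICT(S → E T d) = (FIRST(RHS) \ {ε}) ∪ (FOLLOW(S) if ε ∈ FIRST(RHS), i.e. RHS ⇒* ε)
FIRST(E) = { ',', '-', 'd' }
FIRST(E T d) = { ',', '-', 'd' }
ε ∉ FIRST(E T d), so FOLLOW(S) is not added.
PREDICT(S → E T d) = { ',', '-', 'd' }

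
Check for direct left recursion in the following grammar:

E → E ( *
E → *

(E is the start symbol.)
Direct left recursion occurs when N → N α for some non-terminal N (the right-hand side begins with the left-hand side itself).

E → E ( *: LEFT RECURSIVE (starts with E)
E → *: starts with '*'

The grammar has direct left recursion on: E.

Answer: Yes, E is left-recursive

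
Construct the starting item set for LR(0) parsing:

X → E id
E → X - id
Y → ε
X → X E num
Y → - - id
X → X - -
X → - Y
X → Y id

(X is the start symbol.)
{ [E → . X - id], [X → . - Y], [X → . E id], [X → . X - -], [X → . X E num], [X → . Y id], [X' → . X], [Y → . - - id], [Y → .] }

First, augment the grammar with X' → X
I₀ = CLOSURE({ [X' → . X] }):
  [X' → . X] has the dot before X: add [X → . E id], [X → . X E num], [X → . X - -], [X → . - Y], [X → . Y id]
  [X → . E id] has the dot before E: add [E → . X - id]
  [X → . Y id] has the dot before Y: add [Y → .], [Y → . - - id]
No further items can be added.

I₀ = { [E → . X - id], [X → . - Y], [X → . E id], [X → . X - -], [X → . X E num], [X → . Y id], [X' → . X], [Y → . - - id], [Y → .] }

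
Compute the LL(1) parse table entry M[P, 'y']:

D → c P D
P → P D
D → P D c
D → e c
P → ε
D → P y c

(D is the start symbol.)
P → P D, P → ε

To find M[P, 'y'], we find productions for P where 'y' is in the predict set (PREDICT(N → α) = (FIRST(α) \ {ε}) ∪ (FOLLOW(N) if α ⇒* ε)).

Relevant sets:
  FIRST(P) = { 'c', 'e', 'y', ε }
  FIRST(D) = { 'c', 'e', 'y' }
  FOLLOW(P) = { 'c', 'e', 'y' }

P → P D: PREDICT = { 'c', 'e', 'y' }
  'y' is in predict set, so this production goes in M[P, 'y']
P → ε: PREDICT = { 'c', 'e', 'y' }
  'y' is in predict set, so this production goes in M[P, 'y']

M[P, 'y'] = P → P D, P → ε  (a multiply-defined cell — the grammar is not LL(1))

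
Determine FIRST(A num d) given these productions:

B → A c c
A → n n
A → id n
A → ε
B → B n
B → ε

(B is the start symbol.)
FIRST sets of the non-terminals involved (from the grammar, by fixed-point iteration):
  FIRST(A) = { 'id', 'n', ε }

To compute FIRST(A num d), process the symbols left to right:
Symbol A is a non-terminal. Add FIRST(A) \ {ε} = { 'id', 'n' }
A is nullable (ε ∈ FIRST(A)), continue to the next symbol.
Symbol num is a terminal. Add 'num' and stop.
FIRST(A num d) = { 'id', 'n', 'num' }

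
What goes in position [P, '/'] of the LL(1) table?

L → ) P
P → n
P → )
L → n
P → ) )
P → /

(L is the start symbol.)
To find M[P, '/'], we find productions for P where '/' is in the predict set (PREDICT(N → α) = (FIRST(α) \ {ε}) ∪ (FOLLOW(N) if α ⇒* ε)).

P → n: PREDICT = { 'n' }
P → ): PREDICT = { ')' }
P → ) ): PREDICT = { ')' }
P → /: PREDICT = { '/' }
  '/' is in predict set, so this production goes in M[P, '/']

M[P, '/'] = P → /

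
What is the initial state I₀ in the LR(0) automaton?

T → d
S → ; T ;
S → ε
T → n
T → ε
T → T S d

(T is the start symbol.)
{ [T → . T S d], [T → . d], [T → . n], [T → .], [T' → . T] }

First, augment the grammar with T' → T
I₀ = CLOSURE({ [T' → . T] }):
  [T' → . T] has the dot before T: add [T → . d], [T → . n], [T → .], [T → . T S d]
No further items can be added.

I₀ = { [T → . T S d], [T → . d], [T → . n], [T → .], [T' → . T] }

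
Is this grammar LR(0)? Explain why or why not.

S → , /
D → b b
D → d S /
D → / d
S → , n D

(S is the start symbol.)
Yes, the grammar is LR(0)

Augment with S' → S and build the canonical LR(0) collection (I0 = CLOSURE({[S' → . S]}), then GOTO on every symbol after a dot until no new states appear). It has 13 states:
  I0: { [S → . , /], [S → . , n D], [S' → . S] }  — shift
  I1: { [S → , . /], [S → , . n D] }  — shift
  I2: { [S' → S .] }  — accept
  I3: { [S → , / .] }  — reduce
  I4: { [D → . / d], [D → . b b], [D → . d S /], [S → , n . D] }  — shift
  I5: { [D → / . d] }  — shift
  I6: { [S → , n D .] }  — reduce
  I7: { [D → b . b] }  — shift
  I8: { [D → d . S /], [S → . , /], [S → . , n D] }  — shift
  I9: { [D → d S . /] }  — shift
  I10: { [D → d S / .] }  — reduce
  I11: { [D → b b .] }  — reduce
  I12: { [D → / d .] }  — reduce

Every state is either a pure shift/goto state or contains exactly one complete item and nothing to shift — no conflicts. The grammar is LR(0).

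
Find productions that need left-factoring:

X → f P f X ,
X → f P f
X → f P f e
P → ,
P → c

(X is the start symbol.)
Left-factoring is needed when two productions for the same non-terminal
share a common prefix on the right-hand side.

Productions for X:
  X → f P f X ,
  X → f P f
  X → f P f e
Productions for P:
  P → ,
  P → c

Found common prefix 'f P f' in productions for X

Answer: Yes, X has productions with common prefix 'f P f'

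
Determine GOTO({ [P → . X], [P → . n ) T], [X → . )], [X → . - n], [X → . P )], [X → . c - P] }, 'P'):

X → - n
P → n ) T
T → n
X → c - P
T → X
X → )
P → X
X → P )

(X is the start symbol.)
{ [X → P . )] }

GOTO(I, 'P') = CLOSURE({ [A → αX.β] : [A → α.Xβ] ∈ I, X = 'P' })

Items with dot before 'P', with the dot advanced:
  [X → . P )] → [X → P . )]
Closure adds nothing (no advanced item has the dot before a non-terminal).

GOTO = { [X → P . )] }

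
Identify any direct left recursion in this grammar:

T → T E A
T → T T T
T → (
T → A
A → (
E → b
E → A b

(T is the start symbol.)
T → T E A: LEFT RECURSIVE (starts with T)
T → T T T: LEFT RECURSIVE (starts with T)
T → (: starts with '('
T → A: starts with A
A → (: starts with '('
E → b: starts with b
E → A b: starts with A

The grammar has direct left recursion on: T.

Answer: Yes, T is left-recursive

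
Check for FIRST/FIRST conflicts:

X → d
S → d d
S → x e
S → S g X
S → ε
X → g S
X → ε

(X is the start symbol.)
FIRST sets of the non-terminals at (or reachable through a nullable prefix from) the front of some alternative:
  FIRST(S) = { 'd', 'g', 'x', ε }

Productions for X:
  X → d: FIRST = { 'd' }
  X → g S: FIRST = { 'g' }
  X → ε: FIRST = { ε }
Productions for S:
  S → d d: FIRST = { 'd' }
  S → x e: FIRST = { 'x' }
  S → S g X: FIRST = { 'd', 'g', 'x' }
  S → ε: FIRST = { ε }

Conflict for S: S → d d and S → S g X
  Overlap: { 'd' }
Conflict for S: S → x e and S → S g X
  Overlap: { 'x' }

Answer: Yes. S → d d / S → S g X on { 'd' }; S → x e / S → S g X on { 'x' }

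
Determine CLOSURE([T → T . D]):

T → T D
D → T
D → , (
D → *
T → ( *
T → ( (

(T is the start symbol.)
Start with: [T → T . D]
  [T → T . D] has the dot before D: add [D → . T], [D → . , (], [D → . *]
  [D → . T] has the dot before T: add [T → . T D], [T → . ( *], [T → . ( (]
No further items can be added.

CLOSURE = { [D → . *], [D → . , (], [D → . T], [T → . ( (], [T → . ( *], [T → . T D], [T → T . D] }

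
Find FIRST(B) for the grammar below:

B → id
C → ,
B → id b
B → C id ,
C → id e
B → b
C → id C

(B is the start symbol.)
{ ',', 'b', 'id' }

To compute FIRST(B), examine every production with B on the left-hand side, reading each right-hand side left to right until a non-nullable symbol is reached.

FIRST sets of the other non-terminals involved (by the same procedure, iterated to a fixed point):
  FIRST(C) = { ',', 'id' }

From B → id:
  - id is a terminal: add 'id' and stop
From B → id b:
  - id is a terminal: add 'id' and stop
From B → C id ,:
  - C is a non-terminal: add FIRST(C) \ {ε} = { ',', 'id' }
    C is not nullable, so stop
From B → b:
  - b is a terminal: add 'b' and stop

Collecting: FIRST(B) = { ',', 'b', 'id' }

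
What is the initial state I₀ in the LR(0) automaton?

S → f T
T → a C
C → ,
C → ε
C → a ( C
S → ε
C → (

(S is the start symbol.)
First, augment the grammar with S' → S
I₀ = CLOSURE({ [S' → . S] }):
  [S' → . S] has the dot before S: add [S → . f T], [S → .]
No further items can be added.

I₀ = { [S → . f T], [S → .], [S' → . S] }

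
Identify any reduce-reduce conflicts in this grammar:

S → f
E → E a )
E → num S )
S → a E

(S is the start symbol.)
Augment with S' → S and build the canonical LR(0) collection (I0 = CLOSURE({[S' → . S]}), then GOTO on every symbol after a dot until no new states appear). It has 10 states:
  I0: { [S → . a E], [S → . f], [S' → . S] }  — shift
  I1: { [S' → S .] }  — accept
  I2: { [E → . E a )], [E → . num S )], [S → a . E] }  — shift
  I3: { [S → f .] }  — reduce
  I4: { [E → E . a )], [S → a E .] }  — shift, reduce
  I5: { [E → num . S )], [S → . a E], [S → . f] }  — shift
  I6: { [E → num S . )] }  — shift
  I7: { [E → num S ) .] }  — reduce
  I8: { [E → E a . )] }  — shift
  I9: { [E → E a ) .] }  — reduce

No state contains more than one complete item.

Answer: No reduce-reduce conflicts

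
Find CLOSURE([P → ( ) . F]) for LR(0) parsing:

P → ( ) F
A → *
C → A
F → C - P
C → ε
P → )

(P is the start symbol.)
To compute CLOSURE, for each item [A → α.Bβ] where B is a non-terminal, add [B → .γ] for all productions B → γ; repeat for the newly added items until nothing changes.

Start with: [P → ( ) . F]
  [P → ( ) . F] has the dot before F: add [F → . C - P]
  [F → . C - P] has the dot before C: add [C → . A], [C → .]
  [C → . A] has the dot before A: add [A → . *]
No further items can be added.

CLOSURE = { [A → . *], [C → . A], [C → .], [F → . C - P], [P → ( ) . F] }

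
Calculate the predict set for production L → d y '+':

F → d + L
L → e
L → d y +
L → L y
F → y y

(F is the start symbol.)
PREDICT(L → d y '+') = (FIRST(RHS) \ {ε}) ∪ (FOLLOW(L) if ε ∈ FIRST(RHS), i.e. RHS ⇒* ε)
FIRST(d y '+') = { 'd' }
ε ∉ FIRST(d y '+'), so FOLLOW(L) is not added.
PREDICT(L → d y '+') = { 'd' }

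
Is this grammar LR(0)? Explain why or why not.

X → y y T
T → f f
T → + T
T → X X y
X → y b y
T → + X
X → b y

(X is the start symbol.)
A grammar is LR(0) if no state in the canonical LR(0) collection has:
  - both a shift item (dot before a terminal) and a complete item (shift-reduce conflict), or
  - two or more complete items (reduce-reduce conflict; the accept item [X' → X .] counts as a complete item here).

Augment with X' → X and build the canonical LR(0) collection (I0 = CLOSURE({[X' → . X]}), then GOTO on every symbol after a dot until no new states appear). It has 17 states:
  I0: { [X → . b y], [X → . y b y], [X → . y y T], [X' → . X] }  — shift
  I1: { [X' → X .] }  — accept
  I2: { [X → b . y] }  — shift
  I3: { [X → y . b y], [X → y . y T] }  — shift
  I4: { [X → y b . y] }  — shift
  I5: { [T → . + T], [T → . + X], [T → . X X y], [T → . f f], [X → . b y], [X → . y b y], [X → . y y T], [X → y y . T] }  — shift
  I6: { [T → + . T], [T → + . X], [T → . + T], [T → . + X], [T → . X X y], [T → . f f], [X → . b y], [X → . y b y], [X → . y y T] }  — shift
  I7: { [X → y y T .] }  — reduce
  I8: { [T → X . X y], [X → . b y], [X → . y b y], [X → . y y T] }  — shift
  I9: { [T → f . f] }  — shift
  I10: { [T → f f .] }  — reduce
  I11: { [T → X X . y] }  — shift
  I12: { [T → X X y .] }  — reduce
  I13: { [T → + T .] }  — reduce
  I14: { [T → + X .], [T → X . X y], [X → . b y], [X → . y b y], [X → . y y T] }  — shift, reduce
  I15: { [X → y b y .] }  — reduce
  I16: { [X → b y .] }  — reduce

Conflict in state I14:
  Shift-reduce conflict between [T → + X .] and [X → . b y]
So the grammar is NOT LR(0).

Answer: No. Shift-reduce conflict between [T → + X .] and [X → . b y]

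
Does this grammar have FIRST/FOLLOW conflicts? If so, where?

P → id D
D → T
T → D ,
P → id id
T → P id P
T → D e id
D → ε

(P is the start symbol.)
A FIRST/FOLLOW conflict occurs when a non-terminal N has a nullable alternative N → β (β ⇒* ε) and another alternative N → α with FIRST(α) ∩ FOLLOW(N) ≠ ∅: on such a lookahead the parser cannot decide between expanding α and letting N vanish via β.

Nullable non-terminals: D.
FIRST sets used below: FIRST(T) = { ',', 'e', 'id' }

D: nullable alternative(s) D → ε; FOLLOW(D) = { $, ',', 'e', 'id' }
  D → T: FIRST \ {ε} = { ',', 'e', 'id' } — overlaps FOLLOW(D) on { ',', 'e', 'id' }: CONFLICT
  D → ε: FIRST \ {ε} = { } — this is the only nullable alternative, skip

P, T have no nullable alternative, so no FIRST/FOLLOW check is needed there.

So the grammar has 1 FIRST/FOLLOW conflict (marked CONFLICT above).

Answer: Yes. D → T with FOLLOW(D) on { ',', 'e', 'id' }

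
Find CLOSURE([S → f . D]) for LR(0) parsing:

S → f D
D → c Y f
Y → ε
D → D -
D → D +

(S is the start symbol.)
{ [D → . D +], [D → . D -], [D → . c Y f], [S → f . D] }

To compute CLOSURE, for each item [A → α.Bβ] where B is a non-terminal, add [B → .γ] for all productions B → γ; repeat for the newly added items until nothing changes.

Start with: [S → f . D]
  [S → f . D] has the dot before D: add [D → . c Y f], [D → . D -], [D → . D +]
No further items can be added.

CLOSURE = { [D → . D +], [D → . D -], [D → . c Y f], [S → f . D] }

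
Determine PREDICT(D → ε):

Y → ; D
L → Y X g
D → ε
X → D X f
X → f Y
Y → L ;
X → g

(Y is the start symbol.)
{ $, 'f', 'g' }

PREDICT(D → ε) = (FIRST(RHS) \ {ε}) ∪ (FOLLOW(D) if ε ∈ FIRST(RHS), i.e. RHS ⇒* ε)
The right-hand side is ε (FIRST(ε) = { ε }), so the predict set is FOLLOW(D) = { $, 'f', 'g' }
PREDICT(D → ε) = { $, 'f', 'g' }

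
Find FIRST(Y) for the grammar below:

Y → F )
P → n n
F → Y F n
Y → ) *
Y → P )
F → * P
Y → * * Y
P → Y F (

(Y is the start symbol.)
{ ')', '*', 'n' }

To compute FIRST(Y), examine every production with Y on the left-hand side, reading each right-hand side left to right until a non-nullable symbol is reached.

FIRST sets of the other non-terminals involved (by the same procedure, iterated to a fixed point):
  FIRST(F) = { ')', '*', 'n' }
  FIRST(P) = { ')', '*', 'n' }

From Y → F ):
  - F is a non-terminal: add FIRST(F) \ {ε} = { ')', '*', 'n' }
    F is not nullable, so stop
From Y → ) *:
  - ')' is a terminal: add ')' and stop
From Y → P ):
  - P is a non-terminal: add FIRST(P) \ {ε} = { ')', '*', 'n' }
    P is not nullable, so stop
From Y → * * Y:
  - '*' is a terminal: add '*' and stop

Collecting: FIRST(Y) = { ')', '*', 'n' }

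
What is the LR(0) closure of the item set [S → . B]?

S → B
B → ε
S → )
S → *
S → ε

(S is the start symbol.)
{ [B → .], [S → . B] }

To compute CLOSURE, for each item [A → α.Bβ] where B is a non-terminal, add [B → .γ] for all productions B → γ; repeat for the newly added items until nothing changes.

Start with: [S → . B]
  [S → . B] has the dot before B: add [B → .]
No further items can be added.

CLOSURE = { [B → .], [S → . B] }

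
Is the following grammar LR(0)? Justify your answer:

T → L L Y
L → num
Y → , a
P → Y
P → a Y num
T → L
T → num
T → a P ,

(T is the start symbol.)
No. Shift-reduce conflict between [T → L .] and [L → . num]

A grammar is LR(0) if no state in the canonical LR(0) collection has:
  - both a shift item (dot before a terminal) and a complete item (shift-reduce conflict), or
  - two or more complete items (reduce-reduce conflict; the accept item [T' → T .] counts as a complete item here).

Augment with T' → T and build the canonical LR(0) collection (I0 = CLOSURE({[T' → . T]}), then GOTO on every symbol after a dot until no new states appear). It has 16 states:
  I0: { [L → . num], [T → . L L Y], [T → . L], [T → . a P ,], [T → . num], [T' → . T] }  — shift
  I1: { [L → . num], [T → L . L Y], [T → L .] }  — shift, reduce
  I2: { [T' → T .] }  — accept
  I3: { [P → . Y], [P → . a Y num], [T → a . P ,], [Y → . , a] }  — shift
  I4: { [L → num .], [T → num .] }  — 2 reduces
  I5: { [Y → , . a] }  — shift
  I6: { [T → a P . ,] }  — shift
  I7: { [P → Y .] }  — reduce
  I8: { [P → a . Y num], [Y → . , a] }  — shift
  I9: { [P → a Y . num] }  — shift
  I10: { [P → a Y num .] }  — reduce
  I11: { [T → a P , .] }  — reduce
  I12: { [Y → , a .] }  — reduce
  I13: { [T → L L . Y], [Y → . , a] }  — shift
  I14: { [L → num .] }  — reduce
  I15: { [T → L L Y .] }  — reduce

Conflict in state I1:
  Shift-reduce conflict between [T → L .] and [L → . num]
So the grammar is NOT LR(0).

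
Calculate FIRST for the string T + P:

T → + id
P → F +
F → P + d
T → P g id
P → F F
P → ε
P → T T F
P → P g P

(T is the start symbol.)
{ '+', 'g' }

FIRST sets of the non-terminals involved (from the grammar, by fixed-point iteration):
  FIRST(T) = { '+', 'g' }

To compute FIRST(T + P), process the symbols left to right:
Symbol T is a non-terminal. Add FIRST(T) \ {ε} = { '+', 'g' }
T is not nullable (ε ∉ FIRST(T)), so stop here.
FIRST(T + P) = { '+', 'g' }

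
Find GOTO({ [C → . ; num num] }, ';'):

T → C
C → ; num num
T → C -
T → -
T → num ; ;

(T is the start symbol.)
GOTO(I, ';') = CLOSURE({ [A → αX.β] : [A → α.Xβ] ∈ I, X = ';' })

Items with dot before ';', with the dot advanced:
  [C → . ; num num] → [C → ; . num num]
Closure adds nothing (no advanced item has the dot before a non-terminal).

GOTO = { [C → ; . num num] }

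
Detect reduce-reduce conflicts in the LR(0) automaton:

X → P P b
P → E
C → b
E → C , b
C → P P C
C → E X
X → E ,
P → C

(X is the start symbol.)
A reduce-reduce conflict occurs when an LR(0) state has two complete items [A → α .] and [B → β .] — both call for a reduction, and with no lookahead the parser cannot choose between them.

Augment with X' → X and build the canonical LR(0) collection (I0 = CLOSURE({[X' → . X]}), then GOTO on every symbol after a dot until no new states appear). It has 15 states:
  I0: { [C → . E X], [C → . P P C], [C → . b], [E → . C , b], [P → . C], [P → . E], [X → . E ,], [X → . P P b], [X' → . X] }  — shift
  I1: { [E → C . , b], [P → C .] }  — shift, reduce
  I2: { [C → . E X], [C → . P P C], [C → . b], [C → E . X], [E → . C , b], [P → . C], [P → . E], [P → E .], [X → . E ,], [X → . P P b], [X → E . ,] }  — shift, reduce
  I3: { [C → . E X], [C → . P P C], [C → . b], [C → P . P C], [E → . C , b], [P → . C], [P → . E], [X → P . P b] }  — shift
  I4: { [X' → X .] }  — accept
  I5: { [C → b .] }  — reduce
  I6: { [C → . E X], [C → . P P C], [C → . b], [C → E . X], [E → . C , b], [P → . C], [P → . E], [P → E .], [X → . E ,], [X → . P P b] }  — shift, reduce
  I7: { [C → . E X], [C → . P P C], [C → . b], [C → P . P C], [C → P P . C], [E → . C , b], [P → . C], [P → . E], [X → P P . b] }  — shift
  I8: { [C → P P C .], [E → C . , b], [P → C .] }  — shift, 2 reduces
  I9: { [C → . E X], [C → . P P C], [C → . b], [C → P . P C], [C → P P . C], [E → . C , b], [P → . C], [P → . E] }  — shift
  I10: { [C → b .], [X → P P b .] }  — 2 reduces
  I11: { [E → C , . b] }  — shift
  I12: { [E → C , b .] }  — reduce
  I13: { [C → E X .] }  — reduce
  I14: { [X → E , .] }  — reduce

I8 contains complete items [C → P P C .], [P → C .] — reduce-reduce conflict.
I10 contains complete items [C → b .], [X → P P b .] — reduce-reduce conflict.

Answer: Yes — I8: [C → P P C .] vs [P → C .]; I10: [C → b .] vs [X → P P b .]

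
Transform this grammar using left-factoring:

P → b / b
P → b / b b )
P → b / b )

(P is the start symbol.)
Left-factoring transforms A → αβ₁ | αβ₂ into A → αA' and A' → β₁ | β₂
(α is the longest common prefix among the alternatives). Repeat until
no nonterminal has two alternatives with a common prefix.

Round 1: P has alternatives sharing prefix 'b / b'. Introduce P': P → b / b P'
  Add: P' → ε
  Add: P' → b )
  Add: P' → )

No remaining common prefixes — done.

Resulting grammar:
P → b / b P'
P' → ε
P' → b )
P' → )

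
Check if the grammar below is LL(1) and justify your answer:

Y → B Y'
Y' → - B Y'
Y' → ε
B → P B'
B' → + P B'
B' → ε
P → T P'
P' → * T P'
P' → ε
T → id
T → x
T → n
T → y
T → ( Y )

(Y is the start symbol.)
Relevant sets:
  FOLLOW(Y') = { $, ')' }
  FOLLOW(B') = { $, ')', '-' }
  FOLLOW(P') = { $, ')', '+', '-' }

For Y':
  PREDICT(Y' → '-' B Y') = { '-' }
  PREDICT(Y' → ε) = { $, ')' }
For B':
  PREDICT(B' → '+' P B') = { '+' }
  PREDICT(B' → ε) = { $, ')', '-' }
For P':
  PREDICT(P' → '*' T P') = { '*' }
  PREDICT(P' → ε) = { $, ')', '+', '-' }
For T:
  PREDICT(T → id) = { 'id' }
  PREDICT(T → x) = { 'x' }
  PREDICT(T → n) = { 'n' }
  PREDICT(T → y) = { 'y' }
  PREDICT(T → '(' Y ')') = { '(' }
Y, B, P have a single production, so nothing to check there.

All predict sets are disjoint. The grammar IS LL(1).

Answer: Yes, the grammar is LL(1).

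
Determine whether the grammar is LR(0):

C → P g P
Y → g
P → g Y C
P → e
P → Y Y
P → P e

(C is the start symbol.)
Augment with C' → C and build the canonical LR(0) collection (I0 = CLOSURE({[C' → . C]}), then GOTO on every symbol after a dot until no new states appear). It has 13 states:
  I0: { [C → . P g P], [C' → . C], [P → . P e], [P → . Y Y], [P → . e], [P → . g Y C], [Y → . g] }  — shift
  I1: { [C' → C .] }  — accept
  I2: { [C → P . g P], [P → P . e] }  — shift
  I3: { [P → Y . Y], [Y → . g] }  — shift
  I4: { [P → e .] }  — reduce
  I5: { [P → g . Y C], [Y → . g], [Y → g .] }  — shift, reduce
  I6: { [C → . P g P], [P → . P e], [P → . Y Y], [P → . e], [P → . g Y C], [P → g Y . C], [Y → . g] }  — shift
  I7: { [Y → g .] }  — reduce
  I8: { [P → g Y C .] }  — reduce
  I9: { [P → Y Y .] }  — reduce
  I10: { [P → P e .] }  — reduce
  I11: { [C → P g . P], [P → . P e], [P → . Y Y], [P → . e], [P → . g Y C], [Y → . g] }  — shift
  I12: { [C → P g P .], [P → P . e] }  — shift, reduce

Conflict in state I5:
  Shift-reduce conflict between [Y → g .] and [Y → . g]
So the grammar is NOT LR(0).

Answer: No. Shift-reduce conflict between [Y → g .] and [Y → . g]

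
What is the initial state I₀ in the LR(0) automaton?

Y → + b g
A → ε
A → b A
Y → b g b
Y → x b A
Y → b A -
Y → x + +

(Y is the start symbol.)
First, augment the grammar with Y' → Y
I₀ = CLOSURE({ [Y' → . Y] }):
  [Y' → . Y] has the dot before Y: add [Y → . + b g], [Y → . b g b], [Y → . x b A], [Y → . b A -], [Y → . x + +]
No further items can be added.

I₀ = { [Y → . + b g], [Y → . b A -], [Y → . b g b], [Y → . x + +], [Y → . x b A], [Y' → . Y] }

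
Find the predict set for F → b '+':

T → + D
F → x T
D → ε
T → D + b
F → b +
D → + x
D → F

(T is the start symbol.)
PREDICT(F → b '+') = (FIRST(RHS) \ {ε}) ∪ (FOLLOW(F) if ε ∈ FIRST(RHS), i.e. RHS ⇒* ε)
FIRST(b '+') = { 'b' }
ε ∉ FIRST(b '+'), so FOLLOW(F) is not added.
PREDICT(F → b '+') = { 'b' }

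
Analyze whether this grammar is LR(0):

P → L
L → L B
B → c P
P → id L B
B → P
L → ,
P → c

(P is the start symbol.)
A grammar is LR(0) if no state in the canonical LR(0) collection has:
  - both a shift item (dot before a terminal) and a complete item (shift-reduce conflict), or
  - two or more complete items (reduce-reduce conflict; the accept item [P' → P .] counts as a complete item here).

Augment with P' → P and build the canonical LR(0) collection (I0 = CLOSURE({[P' → . P]}), then GOTO on every symbol after a dot until no new states appear). It has 12 states:
  I0: { [L → . ,], [L → . L B], [P → . L], [P → . c], [P → . id L B], [P' → . P] }  — shift
  I1: { [L → , .] }  — reduce
  I2: { [B → . P], [B → . c P], [L → . ,], [L → . L B], [L → L . B], [P → . L], [P → . c], [P → . id L B], [P → L .] }  — shift, reduce
  I3: { [P' → P .] }  — accept
  I4: { [P → c .] }  — reduce
  I5: { [L → . ,], [L → . L B], [P → id . L B] }  — shift
  I6: { [B → . P], [B → . c P], [L → . ,], [L → . L B], [L → L . B], [P → . L], [P → . c], [P → . id L B], [P → id L . B] }  — shift
  I7: { [L → L B .], [P → id L B .] }  — 2 reduces
  I8: { [B → P .] }  — reduce
  I9: { [B → c . P], [L → . ,], [L → . L B], [P → . L], [P → . c], [P → . id L B], [P → c .] }  — shift, reduce
  I10: { [B → c P .] }  — reduce
  I11: { [L → L B .] }  — reduce

Conflict in state I2:
  Shift-reduce conflict between [P → L .] and [B → . c P]
So the grammar is NOT LR(0).

Answer: No. Shift-reduce conflict between [P → L .] and [B → . c P]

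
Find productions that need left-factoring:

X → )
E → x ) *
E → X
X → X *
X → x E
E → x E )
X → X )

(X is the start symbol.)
Left-factoring is needed when two productions for the same non-terminal
share a common prefix on the right-hand side.

Productions for X:
  X → )
  X → X *
  X → x E
  X → X )
Productions for E:
  E → x ) *
  E → X
  E → x E )

Found common prefix 'X' in productions for X
Found common prefix 'x' in productions for E

Answer: Yes, X has productions with common prefix 'X'; E has productions with common prefix 'x'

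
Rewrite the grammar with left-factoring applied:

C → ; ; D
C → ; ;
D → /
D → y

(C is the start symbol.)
Left-factoring transforms A → αβ₁ | αβ₂ into A → αA' and A' → β₁ | β₂
(α is the longest common prefix among the alternatives). Repeat until
no nonterminal has two alternatives with a common prefix.

Round 1: C has alternatives sharing prefix '; ;'. Introduce C': C → ; ; C'
  Add: C' → D
  Add: C' → ε

No remaining common prefixes — done.

Resulting grammar:
C → ; ; C'
C' → D
C' → ε
D → /
D → y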